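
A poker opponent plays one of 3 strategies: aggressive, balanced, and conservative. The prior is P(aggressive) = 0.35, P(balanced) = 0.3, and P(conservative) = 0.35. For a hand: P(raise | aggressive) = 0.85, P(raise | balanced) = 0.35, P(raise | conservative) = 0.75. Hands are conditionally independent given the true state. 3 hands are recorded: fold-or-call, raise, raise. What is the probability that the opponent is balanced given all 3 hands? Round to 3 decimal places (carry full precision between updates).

0.215

After 'fold-or-call': normaliser = 0.15·0.3500 + 0.65·0.3000 + 0.25·0.3500; P(aggressive) ≈ 0.1567, P(balanced) ≈ 0.5821, P(conservative) ≈ 0.2612
After 'raise': normaliser = 0.85·0.1567 + 0.35·0.5821 + 0.75·0.2612; P(aggressive) ≈ 0.2500, P(balanced) ≈ 0.3824, P(conservative) ≈ 0.3676
After 'raise': normaliser = 0.85·0.2500 + 0.35·0.3824 + 0.75·0.3676; P(aggressive) ≈ 0.3416, P(balanced) ≈ 0.2151, P(conservative) ≈ 0.4433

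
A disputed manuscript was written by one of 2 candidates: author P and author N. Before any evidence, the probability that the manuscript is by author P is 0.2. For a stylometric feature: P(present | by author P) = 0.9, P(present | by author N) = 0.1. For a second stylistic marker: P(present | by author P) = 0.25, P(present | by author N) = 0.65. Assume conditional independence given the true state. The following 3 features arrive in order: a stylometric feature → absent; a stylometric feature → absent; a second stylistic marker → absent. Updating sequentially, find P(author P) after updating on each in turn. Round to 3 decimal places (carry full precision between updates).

0.007

After a stylometric feature='absent': P(author P) = 0.1·0.2000 / (0.1·0.2000 + 0.9·0.8000) ≈ 0.0270
After a stylometric feature='absent': P(author P) = 0.1·0.0270 / (0.1·0.0270 + 0.9·0.9730) ≈ 0.0031
After a second stylistic marker='absent': P(author P) = 0.75·0.0031 / (0.75·0.0031 + 0.35·0.9969) ≈ 0.0066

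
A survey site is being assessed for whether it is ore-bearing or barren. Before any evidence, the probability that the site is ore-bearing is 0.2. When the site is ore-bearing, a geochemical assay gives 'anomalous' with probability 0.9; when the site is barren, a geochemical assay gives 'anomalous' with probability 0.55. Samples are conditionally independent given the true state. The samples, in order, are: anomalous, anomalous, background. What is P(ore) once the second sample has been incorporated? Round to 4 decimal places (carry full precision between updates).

0.4010

After 'anomalous': P(ore) = 0.9·0.2000 / (0.9·0.2000 + 0.55·0.8000) ≈ 0.2903
After 'anomalous': P(ore) = 0.9·0.2903 / (0.9·0.2903 + 0.55·0.7097) ≈ 0.4010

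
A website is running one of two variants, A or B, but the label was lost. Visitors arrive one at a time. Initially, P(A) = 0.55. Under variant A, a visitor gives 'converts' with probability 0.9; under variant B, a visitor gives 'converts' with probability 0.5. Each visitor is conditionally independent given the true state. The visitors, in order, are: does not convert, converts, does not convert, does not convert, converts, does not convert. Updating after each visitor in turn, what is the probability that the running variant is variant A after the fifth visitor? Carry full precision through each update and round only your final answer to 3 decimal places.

0.031

After 'does not convert': P(A) = 0.1·0.5500 / (0.1·0.5500 + 0.5·0.4500) ≈ 0.1964
After 'converts': P(A) = 0.9·0.1964 / (0.9·0.1964 + 0.5·0.8036) ≈ 0.3056
After 'does not convert': P(A) = 0.1·0.3056 / (0.1·0.3056 + 0.5·0.6944) ≈ 0.0809
After 'does not convert': P(A) = 0.1·0.0809 / (0.1·0.0809 + 0.5·0.9191) ≈ 0.0173
After 'converts': P(A) = 0.9·0.0173 / (0.9·0.0173 + 0.5·0.9827) ≈ 0.0307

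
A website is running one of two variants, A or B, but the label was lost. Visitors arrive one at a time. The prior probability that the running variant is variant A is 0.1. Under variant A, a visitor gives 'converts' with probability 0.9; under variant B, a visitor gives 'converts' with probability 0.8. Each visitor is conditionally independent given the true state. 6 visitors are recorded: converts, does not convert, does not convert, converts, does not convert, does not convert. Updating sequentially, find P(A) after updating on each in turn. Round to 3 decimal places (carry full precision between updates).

0.009

After 'converts': P(A) = 0.9·0.1000 / (0.9·0.1000 + 0.8·0.9000) ≈ 0.1111
After 'does not convert': P(A) = 0.1·0.1111 / (0.1·0.1111 + 0.2·0.8889) ≈ 0.0588
After 'does not convert': P(A) = 0.1·0.0588 / (0.1·0.0588 + 0.2·0.9412) ≈ 0.0303
After 'converts': P(A) = 0.9·0.0303 / (0.9·0.0303 + 0.8·0.9697) ≈ 0.0340
After 'does not convert': P(A) = 0.1·0.0340 / (0.1·0.0340 + 0.2·0.9660) ≈ 0.0173
After 'does not convert': P(A) = 0.1·0.0173 / (0.1·0.0173 + 0.2·0.9827) ≈ 0.0087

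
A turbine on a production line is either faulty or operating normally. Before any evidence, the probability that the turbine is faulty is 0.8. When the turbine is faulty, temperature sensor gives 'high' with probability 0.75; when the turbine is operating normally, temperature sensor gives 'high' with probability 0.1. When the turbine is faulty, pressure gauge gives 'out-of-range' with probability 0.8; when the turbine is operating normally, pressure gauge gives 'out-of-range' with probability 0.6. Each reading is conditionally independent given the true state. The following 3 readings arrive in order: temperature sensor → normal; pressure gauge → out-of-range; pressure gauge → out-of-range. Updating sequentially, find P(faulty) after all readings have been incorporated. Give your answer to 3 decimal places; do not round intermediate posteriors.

0.664

After temperature sensor='normal': P(faulty) = 0.25·0.8000 / (0.25·0.8000 + 0.9·0.2000) ≈ 0.5263
After pressure gauge='out-of-range': P(faulty) = 0.8·0.5263 / (0.8·0.5263 + 0.6·0.4737) ≈ 0.5970
After pressure gauge='out-of-range': P(faulty) = 0.8·0.5970 / (0.8·0.5970 + 0.6·0.4030) ≈ 0.6639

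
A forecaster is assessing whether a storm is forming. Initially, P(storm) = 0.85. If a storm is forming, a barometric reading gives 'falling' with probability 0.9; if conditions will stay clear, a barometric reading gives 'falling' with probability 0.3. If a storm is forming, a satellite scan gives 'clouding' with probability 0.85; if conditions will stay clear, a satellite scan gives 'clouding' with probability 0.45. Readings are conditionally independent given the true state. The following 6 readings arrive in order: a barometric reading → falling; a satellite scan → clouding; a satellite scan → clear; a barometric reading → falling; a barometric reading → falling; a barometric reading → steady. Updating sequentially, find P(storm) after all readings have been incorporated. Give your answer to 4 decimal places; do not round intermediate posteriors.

0.9184

Apply Bayes' rule sequentially, carrying P(storm) forward.
After a barometric reading='falling': P(storm) = 0.9·0.8500 / (0.9·0.8500 + 0.3·0.1500) ≈ 0.9444
After a satellite scan='clouding': P(storm) = 0.85·0.9444 / (0.85·0.9444 + 0.45·0.0556) ≈ 0.9698
After a satellite scan='clear': P(storm) = 0.15·0.9698 / (0.15·0.9698 + 0.55·0.0302) ≈ 0.8975
After a barometric reading='falling': P(storm) = 0.9·0.8975 / (0.9·0.8975 + 0.3·0.1025) ≈ 0.9633
After a barometric reading='falling': P(storm) = 0.9·0.9633 / (0.9·0.9633 + 0.3·0.0367) ≈ 0.9875
After a barometric reading='steady': P(storm) = 0.1·0.9875 / (0.1·0.9875 + 0.7·0.0125) ≈ 0.9184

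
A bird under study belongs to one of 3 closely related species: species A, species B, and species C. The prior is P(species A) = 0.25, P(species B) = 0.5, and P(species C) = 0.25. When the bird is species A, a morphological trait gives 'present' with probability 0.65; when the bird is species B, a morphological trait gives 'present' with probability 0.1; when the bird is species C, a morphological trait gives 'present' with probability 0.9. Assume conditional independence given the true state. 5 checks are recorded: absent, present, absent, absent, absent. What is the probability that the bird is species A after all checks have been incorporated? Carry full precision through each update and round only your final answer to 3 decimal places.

After 'absent': normaliser = 0.35·0.2500 + 0.9·0.5000 + 0.1·0.2500; P(species A) ≈ 0.1556, P(species B) ≈ 0.8000, P(species C) ≈ 0.0444
After 'present': normaliser = 0.65·0.1556 + 0.1·0.8000 + 0.9·0.0444; P(species A) ≈ 0.4573, P(species B) ≈ 0.3618, P(species C) ≈ 0.1809
After 'absent': normaliser = 0.35·0.4573 + 0.9·0.3618 + 0.1·0.1809; P(species A) ≈ 0.3177, P(species B) ≈ 0.6464, P(species C) ≈ 0.0359
After 'absent': normaliser = 0.35·0.3177 + 0.9·0.6464 + 0.1·0.0359; P(species A) ≈ 0.1596, P(species B) ≈ 0.8352, P(species C) ≈ 0.0052
After 'absent': normaliser = 0.35·0.1596 + 0.9·0.8352 + 0.1·0.0052; P(species A) ≈ 0.0691, P(species B) ≈ 0.9302, P(species C) ≈ 0.0006

0.069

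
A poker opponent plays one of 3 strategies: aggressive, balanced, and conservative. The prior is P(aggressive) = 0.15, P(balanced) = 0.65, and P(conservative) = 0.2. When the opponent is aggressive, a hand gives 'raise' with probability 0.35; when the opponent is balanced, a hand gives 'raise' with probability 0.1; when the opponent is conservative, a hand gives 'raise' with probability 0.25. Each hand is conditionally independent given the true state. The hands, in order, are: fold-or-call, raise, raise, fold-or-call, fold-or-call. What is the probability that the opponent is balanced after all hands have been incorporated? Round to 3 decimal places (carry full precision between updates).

After 'fold-or-call': normaliser = 0.65·0.1500 + 0.9·0.6500 + 0.75·0.2000; P(aggressive) ≈ 0.1171, P(balanced) ≈ 0.7027, P(conservative) ≈ 0.1802
After 'raise': normaliser = 0.35·0.1171 + 0.1·0.7027 + 0.25·0.1802; P(aggressive) ≈ 0.2622, P(balanced) ≈ 0.4496, P(conservative) ≈ 0.2882
After 'raise': normaliser = 0.35·0.2622 + 0.1·0.4496 + 0.25·0.2882; P(aggressive) ≈ 0.4396, P(balanced) ≈ 0.2153, P(conservative) ≈ 0.3451
After 'fold-or-call': normaliser = 0.65·0.4396 + 0.9·0.2153 + 0.75·0.3451; P(aggressive) ≈ 0.3870, P(balanced) ≈ 0.2625, P(conservative) ≈ 0.3505
After 'fold-or-call': normaliser = 0.65·0.3870 + 0.9·0.2625 + 0.75·0.3505; P(aggressive) ≈ 0.3351, P(balanced) ≈ 0.3147, P(conservative) ≈ 0.3502

0.315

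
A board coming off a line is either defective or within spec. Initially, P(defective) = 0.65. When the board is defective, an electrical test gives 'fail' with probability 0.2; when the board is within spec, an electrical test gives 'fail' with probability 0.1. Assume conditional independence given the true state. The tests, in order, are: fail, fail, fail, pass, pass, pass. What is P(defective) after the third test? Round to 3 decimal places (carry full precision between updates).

Each posterior becomes the prior for the next update.
After 'fail': P(defective) = 0.2·0.6500 / (0.2·0.6500 + 0.1·0.3500) ≈ 0.7879
After 'fail': P(defective) = 0.2·0.7879 / (0.2·0.7879 + 0.1·0.2121) ≈ 0.8814
After 'fail': P(defective) = 0.2·0.8814 / (0.2·0.8814 + 0.1·0.1186) ≈ 0.9369

0.937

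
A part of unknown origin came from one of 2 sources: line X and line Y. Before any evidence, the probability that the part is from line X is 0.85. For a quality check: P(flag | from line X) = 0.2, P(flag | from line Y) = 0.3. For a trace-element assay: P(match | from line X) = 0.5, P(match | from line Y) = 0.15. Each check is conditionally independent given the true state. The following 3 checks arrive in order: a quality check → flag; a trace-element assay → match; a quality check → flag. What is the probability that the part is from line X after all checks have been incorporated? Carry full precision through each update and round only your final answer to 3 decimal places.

Apply Bayes' rule sequentially, carrying P(line X) forward.
After a quality check='flag': P(line X) = 0.2·0.8500 / (0.2·0.8500 + 0.3·0.1500) ≈ 0.7907
After a trace-element assay='match': P(line X) = 0.5·0.7907 / (0.5·0.7907 + 0.15·0.2093) ≈ 0.9264
After a quality check='flag': P(line X) = 0.2·0.9264 / (0.2·0.9264 + 0.3·0.0736) ≈ 0.8936

0.894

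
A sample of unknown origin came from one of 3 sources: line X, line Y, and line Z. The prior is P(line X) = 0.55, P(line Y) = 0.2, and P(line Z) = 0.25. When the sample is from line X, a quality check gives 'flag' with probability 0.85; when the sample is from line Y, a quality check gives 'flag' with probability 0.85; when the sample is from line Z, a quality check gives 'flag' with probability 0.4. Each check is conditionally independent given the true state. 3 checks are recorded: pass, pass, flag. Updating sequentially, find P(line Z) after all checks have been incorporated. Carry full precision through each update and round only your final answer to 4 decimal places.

After 'pass': normaliser = 0.15·0.5500 + 0.15·0.2000 + 0.6·0.2500; P(line X) ≈ 0.3143, P(line Y) ≈ 0.1143, P(line Z) ≈ 0.5714
After 'pass': normaliser = 0.15·0.3143 + 0.15·0.1143 + 0.6·0.5714; P(line X) ≈ 0.1158, P(line Y) ≈ 0.0421, P(line Z) ≈ 0.8421
After 'flag': normaliser = 0.85·0.1158 + 0.85·0.0421 + 0.4·0.8421; P(line X) ≈ 0.2089, P(line Y) ≈ 0.0760, P(line Z) ≈ 0.7151

0.7151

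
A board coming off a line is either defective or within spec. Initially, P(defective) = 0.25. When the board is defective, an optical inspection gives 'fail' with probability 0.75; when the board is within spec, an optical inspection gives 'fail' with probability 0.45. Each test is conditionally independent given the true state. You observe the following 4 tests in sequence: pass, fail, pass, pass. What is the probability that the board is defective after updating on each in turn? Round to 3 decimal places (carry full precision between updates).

0.050

After 'pass': P(defective) = 0.25·0.2500 / (0.25·0.2500 + 0.55·0.7500) ≈ 0.1316
After 'fail': P(defective) = 0.75·0.1316 / (0.75·0.1316 + 0.45·0.8684) ≈ 0.2016
After 'pass': P(defective) = 0.25·0.2016 / (0.25·0.2016 + 0.55·0.7984) ≈ 0.1030
After 'pass': P(defective) = 0.25·0.1030 / (0.25·0.1030 + 0.55·0.8970) ≈ 0.0496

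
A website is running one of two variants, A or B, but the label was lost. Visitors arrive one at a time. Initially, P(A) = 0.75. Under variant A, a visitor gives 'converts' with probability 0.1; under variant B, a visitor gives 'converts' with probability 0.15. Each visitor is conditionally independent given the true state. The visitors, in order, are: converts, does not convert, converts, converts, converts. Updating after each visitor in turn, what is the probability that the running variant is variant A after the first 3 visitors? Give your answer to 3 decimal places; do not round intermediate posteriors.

0.585

Apply Bayes' rule sequentially, carrying P(A) forward.
After 'converts': P(A) = 0.1·0.7500 / (0.1·0.7500 + 0.15·0.2500) ≈ 0.6667
After 'does not convert': P(A) = 0.9·0.6667 / (0.9·0.6667 + 0.85·0.3333) ≈ 0.6792
After 'converts': P(A) = 0.1·0.6792 / (0.1·0.6792 + 0.15·0.3208) ≈ 0.5854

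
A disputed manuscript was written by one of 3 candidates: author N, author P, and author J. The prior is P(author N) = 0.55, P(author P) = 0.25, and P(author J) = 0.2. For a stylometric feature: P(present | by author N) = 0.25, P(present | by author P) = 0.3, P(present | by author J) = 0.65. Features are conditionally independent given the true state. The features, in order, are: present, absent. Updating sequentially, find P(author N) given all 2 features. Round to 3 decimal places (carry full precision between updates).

After 'present': normaliser = 0.25·0.5500 + 0.3·0.2500 + 0.65·0.2000; P(author N) ≈ 0.4015, P(author P) ≈ 0.2190, P(author J) ≈ 0.3796
After 'absent': normaliser = 0.75·0.4015 + 0.7·0.2190 + 0.35·0.3796; P(author N) ≈ 0.5127, P(author P) ≈ 0.2610, P(author J) ≈ 0.2262

0.513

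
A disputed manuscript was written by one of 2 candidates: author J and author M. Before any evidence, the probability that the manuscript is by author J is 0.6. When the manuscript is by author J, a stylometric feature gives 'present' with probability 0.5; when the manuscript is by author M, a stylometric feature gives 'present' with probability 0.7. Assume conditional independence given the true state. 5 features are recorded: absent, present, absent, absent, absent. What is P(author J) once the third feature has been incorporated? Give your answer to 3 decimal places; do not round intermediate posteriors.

Each posterior becomes the prior for the next update.
After 'absent': P(author J) = 0.5·0.6000 / (0.5·0.6000 + 0.3·0.4000) ≈ 0.7143
After 'present': P(author J) = 0.5·0.7143 / (0.5·0.7143 + 0.7·0.2857) ≈ 0.6410
After 'absent': P(author J) = 0.5·0.6410 / (0.5·0.6410 + 0.3·0.3590) ≈ 0.7485

0.749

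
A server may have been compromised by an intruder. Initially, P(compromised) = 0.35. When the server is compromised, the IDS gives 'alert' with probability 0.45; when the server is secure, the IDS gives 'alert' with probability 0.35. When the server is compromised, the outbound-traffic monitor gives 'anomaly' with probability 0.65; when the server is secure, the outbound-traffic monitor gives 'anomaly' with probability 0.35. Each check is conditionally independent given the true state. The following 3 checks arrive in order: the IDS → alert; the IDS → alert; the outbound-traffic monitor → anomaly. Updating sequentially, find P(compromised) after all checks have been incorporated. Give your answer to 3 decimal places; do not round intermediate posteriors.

0.623

Apply Bayes' rule sequentially, carrying P(compromised) forward.
After the IDS='alert': P(compromised) = 0.45·0.3500 / (0.45·0.3500 + 0.35·0.6500) ≈ 0.4091
After the IDS='alert': P(compromised) = 0.45·0.4091 / (0.45·0.4091 + 0.35·0.5909) ≈ 0.4709
After the outbound-traffic monitor='anomaly': P(compromised) = 0.65·0.4709 / (0.65·0.4709 + 0.35·0.5291) ≈ 0.6231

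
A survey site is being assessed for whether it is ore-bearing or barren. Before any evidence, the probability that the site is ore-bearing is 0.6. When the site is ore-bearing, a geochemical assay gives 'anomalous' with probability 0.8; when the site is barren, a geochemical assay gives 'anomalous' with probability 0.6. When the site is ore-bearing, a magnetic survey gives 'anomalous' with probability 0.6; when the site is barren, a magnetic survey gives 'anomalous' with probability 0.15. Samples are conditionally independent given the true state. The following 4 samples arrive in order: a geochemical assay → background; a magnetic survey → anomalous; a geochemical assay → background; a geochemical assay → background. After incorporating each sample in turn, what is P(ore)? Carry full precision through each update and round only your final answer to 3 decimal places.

0.429

Apply Bayes' rule sequentially, carrying P(ore) forward.
After a geochemical assay='background': P(ore) = 0.2·0.6000 / (0.2·0.6000 + 0.4·0.4000) ≈ 0.4286
After a magnetic survey='anomalous': P(ore) = 0.6·0.4286 / (0.6·0.4286 + 0.15·0.5714) ≈ 0.7500
After a geochemical assay='background': P(ore) = 0.2·0.7500 / (0.2·0.7500 + 0.4·0.2500) ≈ 0.6000
After a geochemical assay='background': P(ore) = 0.2·0.6000 / (0.2·0.6000 + 0.4·0.4000) ≈ 0.4286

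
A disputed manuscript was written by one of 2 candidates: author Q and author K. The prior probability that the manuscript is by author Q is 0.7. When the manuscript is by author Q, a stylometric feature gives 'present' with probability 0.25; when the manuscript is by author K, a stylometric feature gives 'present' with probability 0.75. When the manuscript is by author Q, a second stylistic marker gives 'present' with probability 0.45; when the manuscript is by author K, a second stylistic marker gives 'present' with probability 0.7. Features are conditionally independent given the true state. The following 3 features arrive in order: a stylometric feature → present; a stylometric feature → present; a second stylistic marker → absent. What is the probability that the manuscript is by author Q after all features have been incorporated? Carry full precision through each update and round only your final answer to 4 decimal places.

After a stylometric feature='present': P(author Q) = 0.25·0.7000 / (0.25·0.7000 + 0.75·0.3000) ≈ 0.4375
After a stylometric feature='present': P(author Q) = 0.25·0.4375 / (0.25·0.4375 + 0.75·0.5625) ≈ 0.2059
After a second stylistic marker='absent': P(author Q) = 0.55·0.2059 / (0.55·0.2059 + 0.3·0.7941) ≈ 0.3222

0.3222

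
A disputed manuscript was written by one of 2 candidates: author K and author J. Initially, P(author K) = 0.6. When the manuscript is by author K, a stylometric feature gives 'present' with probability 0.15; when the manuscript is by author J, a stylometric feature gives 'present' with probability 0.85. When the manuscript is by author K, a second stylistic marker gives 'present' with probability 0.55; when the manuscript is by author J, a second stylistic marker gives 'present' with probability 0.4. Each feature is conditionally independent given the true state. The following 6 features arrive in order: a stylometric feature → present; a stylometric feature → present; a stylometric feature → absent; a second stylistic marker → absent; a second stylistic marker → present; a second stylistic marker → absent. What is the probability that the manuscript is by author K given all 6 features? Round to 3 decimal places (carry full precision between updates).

0.170

After a stylometric feature='present': P(author K) = 0.15·0.6000 / (0.15·0.6000 + 0.85·0.4000) ≈ 0.2093
After a stylometric feature='present': P(author K) = 0.15·0.2093 / (0.15·0.2093 + 0.85·0.7907) ≈ 0.0446
After a stylometric feature='absent': P(author K) = 0.85·0.0446 / (0.85·0.0446 + 0.15·0.9554) ≈ 0.2093
After a second stylistic marker='absent': P(author K) = 0.45·0.2093 / (0.45·0.2093 + 0.6·0.7907) ≈ 0.1656
After a second stylistic marker='present': P(author K) = 0.55·0.1656 / (0.55·0.1656 + 0.4·0.8344) ≈ 0.2144
After a second stylistic marker='absent': P(author K) = 0.45·0.2144 / (0.45·0.2144 + 0.6·0.7856) ≈ 0.1699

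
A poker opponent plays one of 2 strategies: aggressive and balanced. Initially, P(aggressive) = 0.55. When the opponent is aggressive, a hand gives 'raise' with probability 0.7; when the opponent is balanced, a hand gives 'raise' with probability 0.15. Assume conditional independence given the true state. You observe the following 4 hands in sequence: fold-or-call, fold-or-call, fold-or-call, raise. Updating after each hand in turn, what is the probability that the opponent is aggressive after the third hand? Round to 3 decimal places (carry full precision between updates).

After 'fold-or-call': P(aggressive) = 0.3·0.5500 / (0.3·0.5500 + 0.85·0.4500) ≈ 0.3014
After 'fold-or-call': P(aggressive) = 0.3·0.3014 / (0.3·0.3014 + 0.85·0.6986) ≈ 0.1321
After 'fold-or-call': P(aggressive) = 0.3·0.1321 / (0.3·0.1321 + 0.85·0.8679) ≈ 0.0510

0.051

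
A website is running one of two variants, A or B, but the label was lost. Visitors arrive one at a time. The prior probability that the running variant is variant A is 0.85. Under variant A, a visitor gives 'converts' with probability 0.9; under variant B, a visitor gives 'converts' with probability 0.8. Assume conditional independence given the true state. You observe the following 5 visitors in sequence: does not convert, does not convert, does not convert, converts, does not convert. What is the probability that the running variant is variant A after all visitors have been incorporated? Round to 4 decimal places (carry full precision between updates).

After 'does not convert': P(A) = 0.1·0.8500 / (0.1·0.8500 + 0.2·0.1500) ≈ 0.7391
After 'does not convert': P(A) = 0.1·0.7391 / (0.1·0.7391 + 0.2·0.2609) ≈ 0.5862
After 'does not convert': P(A) = 0.1·0.5862 / (0.1·0.5862 + 0.2·0.4138) ≈ 0.4146
After 'converts': P(A) = 0.9·0.4146 / (0.9·0.4146 + 0.8·0.5854) ≈ 0.4435
After 'does not convert': P(A) = 0.1·0.4435 / (0.1·0.4435 + 0.2·0.5565) ≈ 0.2849

0.2849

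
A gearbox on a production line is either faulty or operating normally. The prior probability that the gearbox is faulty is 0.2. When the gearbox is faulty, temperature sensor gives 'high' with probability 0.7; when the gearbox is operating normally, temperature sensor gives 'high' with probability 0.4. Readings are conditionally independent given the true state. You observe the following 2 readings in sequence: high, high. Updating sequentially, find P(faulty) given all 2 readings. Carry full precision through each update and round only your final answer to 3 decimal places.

Apply Bayes' rule sequentially, carrying P(faulty) forward.
After 'high': P(faulty) = 0.7·0.2000 / (0.7·0.2000 + 0.4·0.8000) ≈ 0.3043
After 'high': P(faulty) = 0.7·0.3043 / (0.7·0.3043 + 0.4·0.6957) ≈ 0.4336

0.434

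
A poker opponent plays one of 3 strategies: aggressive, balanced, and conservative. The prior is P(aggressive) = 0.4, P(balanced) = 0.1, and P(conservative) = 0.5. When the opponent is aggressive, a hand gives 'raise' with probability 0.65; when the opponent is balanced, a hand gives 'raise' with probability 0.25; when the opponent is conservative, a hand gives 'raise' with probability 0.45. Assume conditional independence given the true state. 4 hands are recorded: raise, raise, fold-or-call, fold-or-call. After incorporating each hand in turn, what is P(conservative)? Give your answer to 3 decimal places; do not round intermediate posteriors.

0.558

After 'raise': normaliser = 0.65·0.4000 + 0.25·0.1000 + 0.45·0.5000; P(aggressive) ≈ 0.5098, P(balanced) ≈ 0.0490, P(conservative) ≈ 0.4412
After 'raise': normaliser = 0.65·0.5098 + 0.25·0.0490 + 0.45·0.4412; P(aggressive) ≈ 0.6112, P(balanced) ≈ 0.0226, P(conservative) ≈ 0.3662
After 'fold-or-call': normaliser = 0.35·0.6112 + 0.75·0.0226 + 0.55·0.3662; P(aggressive) ≈ 0.4949, P(balanced) ≈ 0.0392, P(conservative) ≈ 0.4659
After 'fold-or-call': normaliser = 0.35·0.4949 + 0.75·0.0392 + 0.55·0.4659; P(aggressive) ≈ 0.3775, P(balanced) ≈ 0.0641, P(conservative) ≈ 0.5584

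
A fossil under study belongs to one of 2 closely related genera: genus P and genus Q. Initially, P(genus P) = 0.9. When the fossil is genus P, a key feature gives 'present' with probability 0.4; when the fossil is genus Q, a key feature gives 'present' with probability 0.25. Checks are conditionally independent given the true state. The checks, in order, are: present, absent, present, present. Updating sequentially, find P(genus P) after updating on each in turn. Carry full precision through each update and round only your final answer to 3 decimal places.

Apply Bayes' rule sequentially, carrying P(genus P) forward.
After 'present': P(genus P) = 0.4·0.9000 / (0.4·0.9000 + 0.25·0.1000) ≈ 0.9351
After 'absent': P(genus P) = 0.6·0.9351 / (0.6·0.9351 + 0.75·0.0649) ≈ 0.9201
After 'present': P(genus P) = 0.4·0.9201 / (0.4·0.9201 + 0.25·0.0799) ≈ 0.9485
After 'present': P(genus P) = 0.4·0.9485 / (0.4·0.9485 + 0.25·0.0515) ≈ 0.9672

0.967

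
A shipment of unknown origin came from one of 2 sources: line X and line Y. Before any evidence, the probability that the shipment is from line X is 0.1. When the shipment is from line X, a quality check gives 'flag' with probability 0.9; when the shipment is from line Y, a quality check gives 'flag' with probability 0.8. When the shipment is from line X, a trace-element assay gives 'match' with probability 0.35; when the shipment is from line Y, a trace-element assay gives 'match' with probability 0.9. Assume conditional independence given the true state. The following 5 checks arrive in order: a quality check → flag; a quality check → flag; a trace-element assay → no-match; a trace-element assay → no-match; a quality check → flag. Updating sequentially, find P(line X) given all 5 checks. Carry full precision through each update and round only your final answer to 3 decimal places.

After a quality check='flag': P(line X) = 0.9·0.1000 / (0.9·0.1000 + 0.8·0.9000) ≈ 0.1111
After a quality check='flag': P(line X) = 0.9·0.1111 / (0.9·0.1111 + 0.8·0.8889) ≈ 0.1233
After a trace-element assay='no-match': P(line X) = 0.65·0.1233 / (0.65·0.1233 + 0.1·0.8767) ≈ 0.4776
After a trace-element assay='no-match': P(line X) = 0.65·0.4776 / (0.65·0.4776 + 0.1·0.5224) ≈ 0.8559
After a quality check='flag': P(line X) = 0.9·0.8559 / (0.9·0.8559 + 0.8·0.1441) ≈ 0.8699

0.870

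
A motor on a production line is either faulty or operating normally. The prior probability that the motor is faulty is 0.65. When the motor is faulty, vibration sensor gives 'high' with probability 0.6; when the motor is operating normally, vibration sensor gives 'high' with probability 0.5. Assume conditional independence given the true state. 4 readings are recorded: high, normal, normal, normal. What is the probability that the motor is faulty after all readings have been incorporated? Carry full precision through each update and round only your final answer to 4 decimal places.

After 'high': P(faulty) = 0.6·0.6500 / (0.6·0.6500 + 0.5·0.3500) ≈ 0.6903
After 'normal': P(faulty) = 0.4·0.6903 / (0.4·0.6903 + 0.5·0.3097) ≈ 0.6407
After 'normal': P(faulty) = 0.4·0.6407 / (0.4·0.6407 + 0.5·0.3593) ≈ 0.5878
After 'normal': P(faulty) = 0.4·0.5878 / (0.4·0.5878 + 0.5·0.4122) ≈ 0.5329

0.5329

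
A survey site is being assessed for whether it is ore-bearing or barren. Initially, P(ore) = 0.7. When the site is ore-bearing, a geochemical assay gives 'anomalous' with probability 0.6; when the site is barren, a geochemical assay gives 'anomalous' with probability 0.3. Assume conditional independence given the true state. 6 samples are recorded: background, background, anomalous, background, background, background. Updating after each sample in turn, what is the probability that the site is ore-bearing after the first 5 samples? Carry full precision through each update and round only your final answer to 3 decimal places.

Apply Bayes' rule sequentially, carrying P(ore) forward.
After 'background': P(ore) = 0.4·0.7000 / (0.4·0.7000 + 0.7·0.3000) ≈ 0.5714
After 'background': P(ore) = 0.4·0.5714 / (0.4·0.5714 + 0.7·0.4286) ≈ 0.4324
After 'anomalous': P(ore) = 0.6·0.4324 / (0.6·0.4324 + 0.3·0.5676) ≈ 0.6038
After 'background': P(ore) = 0.4·0.6038 / (0.4·0.6038 + 0.7·0.3962) ≈ 0.4655
After 'background': P(ore) = 0.4·0.4655 / (0.4·0.4655 + 0.7·0.5345) ≈ 0.3323

0.332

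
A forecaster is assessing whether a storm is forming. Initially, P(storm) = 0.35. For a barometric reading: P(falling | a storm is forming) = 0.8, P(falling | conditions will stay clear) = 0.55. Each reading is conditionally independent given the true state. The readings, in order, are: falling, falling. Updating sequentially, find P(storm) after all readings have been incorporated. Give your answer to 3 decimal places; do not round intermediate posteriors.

Apply Bayes' rule sequentially, carrying P(storm) forward.
After 'falling': P(storm) = 0.8·0.3500 / (0.8·0.3500 + 0.55·0.6500) ≈ 0.4392
After 'falling': P(storm) = 0.8·0.4392 / (0.8·0.4392 + 0.55·0.5608) ≈ 0.5325

0.533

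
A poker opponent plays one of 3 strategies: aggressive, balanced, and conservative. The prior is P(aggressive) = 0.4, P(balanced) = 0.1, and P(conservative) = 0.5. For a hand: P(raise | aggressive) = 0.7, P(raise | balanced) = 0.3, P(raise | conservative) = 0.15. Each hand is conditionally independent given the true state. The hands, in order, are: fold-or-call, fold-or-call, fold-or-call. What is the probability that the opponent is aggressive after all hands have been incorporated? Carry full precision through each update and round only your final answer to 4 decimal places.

After 'fold-or-call': normaliser = 0.3·0.4000 + 0.7·0.1000 + 0.85·0.5000; P(aggressive) ≈ 0.1951, P(balanced) ≈ 0.1138, P(conservative) ≈ 0.6911
After 'fold-or-call': normaliser = 0.3·0.1951 + 0.7·0.1138 + 0.85·0.6911; P(aggressive) ≈ 0.0807, P(balanced) ≈ 0.1098, P(conservative) ≈ 0.8095
After 'fold-or-call': normaliser = 0.3·0.0807 + 0.7·0.1098 + 0.85·0.8095; P(aggressive) ≈ 0.0307, P(balanced) ≈ 0.0974, P(conservative) ≈ 0.8719

0.0307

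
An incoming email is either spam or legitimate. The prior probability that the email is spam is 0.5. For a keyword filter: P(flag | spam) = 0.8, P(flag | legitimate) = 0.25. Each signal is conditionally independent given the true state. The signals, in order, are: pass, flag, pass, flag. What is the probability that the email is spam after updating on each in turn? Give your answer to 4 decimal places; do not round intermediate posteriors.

0.4214

After 'pass': P(spam) = 0.2·0.5000 / (0.2·0.5000 + 0.75·0.5000) ≈ 0.2105
After 'flag': P(spam) = 0.8·0.2105 / (0.8·0.2105 + 0.25·0.7895) ≈ 0.4604
After 'pass': P(spam) = 0.2·0.4604 / (0.2·0.4604 + 0.75·0.5396) ≈ 0.1854
After 'flag': P(spam) = 0.8·0.1854 / (0.8·0.1854 + 0.25·0.8146) ≈ 0.4214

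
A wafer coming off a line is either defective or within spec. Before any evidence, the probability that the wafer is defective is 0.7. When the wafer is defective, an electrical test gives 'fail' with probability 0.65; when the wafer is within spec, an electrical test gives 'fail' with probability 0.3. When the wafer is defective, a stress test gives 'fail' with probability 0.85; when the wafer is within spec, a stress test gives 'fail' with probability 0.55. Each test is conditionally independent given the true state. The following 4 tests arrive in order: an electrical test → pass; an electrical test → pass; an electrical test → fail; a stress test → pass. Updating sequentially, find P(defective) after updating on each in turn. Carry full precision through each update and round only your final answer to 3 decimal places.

0.296

After an electrical test='pass': P(defective) = 0.35·0.7000 / (0.35·0.7000 + 0.7·0.3000) ≈ 0.5385
After an electrical test='pass': P(defective) = 0.35·0.5385 / (0.35·0.5385 + 0.7·0.4615) ≈ 0.3684
After an electrical test='fail': P(defective) = 0.65·0.3684 / (0.65·0.3684 + 0.3·0.6316) ≈ 0.5583
After a stress test='pass': P(defective) = 0.15·0.5583 / (0.15·0.5583 + 0.45·0.4417) ≈ 0.2964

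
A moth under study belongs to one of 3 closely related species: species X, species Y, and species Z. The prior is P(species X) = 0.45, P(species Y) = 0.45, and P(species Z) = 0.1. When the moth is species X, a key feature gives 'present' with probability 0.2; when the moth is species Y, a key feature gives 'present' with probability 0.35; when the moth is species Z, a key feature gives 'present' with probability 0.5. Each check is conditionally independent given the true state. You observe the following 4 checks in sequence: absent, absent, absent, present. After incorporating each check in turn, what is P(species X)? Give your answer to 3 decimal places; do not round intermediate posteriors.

0.482

After 'absent': normaliser = 0.8·0.4500 + 0.65·0.4500 + 0.5·0.1000; P(species X) ≈ 0.5125, P(species Y) ≈ 0.4164, P(species Z) ≈ 0.0712
After 'absent': normaliser = 0.8·0.5125 + 0.65·0.4164 + 0.5·0.0712; P(species X) ≈ 0.5724, P(species Y) ≈ 0.3779, P(species Z) ≈ 0.0497
After 'absent': normaliser = 0.8·0.5724 + 0.65·0.3779 + 0.5·0.0497; P(species X) ≈ 0.6287, P(species Y) ≈ 0.3372, P(species Z) ≈ 0.0341
After 'present': normaliser = 0.2·0.6287 + 0.35·0.3372 + 0.5·0.0341; P(species X) ≈ 0.4821, P(species Y) ≈ 0.4525, P(species Z) ≈ 0.0654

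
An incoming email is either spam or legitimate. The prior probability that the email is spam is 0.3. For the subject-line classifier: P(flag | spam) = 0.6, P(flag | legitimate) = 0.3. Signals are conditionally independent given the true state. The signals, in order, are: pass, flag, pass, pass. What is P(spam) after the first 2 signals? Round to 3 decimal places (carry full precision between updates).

0.329

Each posterior becomes the prior for the next update.
After 'pass': P(spam) = 0.4·0.3000 / (0.4·0.3000 + 0.7·0.7000) ≈ 0.1967
After 'flag': P(spam) = 0.6·0.1967 / (0.6·0.1967 + 0.3·0.8033) ≈ 0.3288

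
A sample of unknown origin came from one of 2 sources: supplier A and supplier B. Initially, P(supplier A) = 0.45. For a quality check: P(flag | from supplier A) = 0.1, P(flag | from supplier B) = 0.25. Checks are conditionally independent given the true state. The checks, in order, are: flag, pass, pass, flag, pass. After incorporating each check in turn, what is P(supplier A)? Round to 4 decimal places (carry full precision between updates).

After 'flag': P(supplier A) = 0.1·0.4500 / (0.1·0.4500 + 0.25·0.5500) ≈ 0.2466
After 'pass': P(supplier A) = 0.9·0.2466 / (0.9·0.2466 + 0.75·0.7534) ≈ 0.2820
After 'pass': P(supplier A) = 0.9·0.2820 / (0.9·0.2820 + 0.75·0.7180) ≈ 0.3203
After 'flag': P(supplier A) = 0.1·0.3203 / (0.1·0.3203 + 0.25·0.6797) ≈ 0.1586
After 'pass': P(supplier A) = 0.9·0.1586 / (0.9·0.1586 + 0.75·0.8414) ≈ 0.1845

0.1845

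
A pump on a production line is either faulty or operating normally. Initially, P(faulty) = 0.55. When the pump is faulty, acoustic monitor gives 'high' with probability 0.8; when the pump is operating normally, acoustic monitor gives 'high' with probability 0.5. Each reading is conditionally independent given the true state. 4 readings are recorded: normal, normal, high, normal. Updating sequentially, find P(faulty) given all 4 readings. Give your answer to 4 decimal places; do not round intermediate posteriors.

0.1112

After 'normal': P(faulty) = 0.2·0.5500 / (0.2·0.5500 + 0.5·0.4500) ≈ 0.3284
After 'normal': P(faulty) = 0.2·0.3284 / (0.2·0.3284 + 0.5·0.6716) ≈ 0.1636
After 'high': P(faulty) = 0.8·0.1636 / (0.8·0.1636 + 0.5·0.8364) ≈ 0.2383
After 'normal': P(faulty) = 0.2·0.2383 / (0.2·0.2383 + 0.5·0.7617) ≈ 0.1112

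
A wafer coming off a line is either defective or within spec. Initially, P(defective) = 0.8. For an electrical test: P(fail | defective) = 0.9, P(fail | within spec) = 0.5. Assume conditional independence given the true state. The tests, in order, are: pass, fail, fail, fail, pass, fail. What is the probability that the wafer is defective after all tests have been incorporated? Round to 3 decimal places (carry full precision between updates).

After 'pass': P(defective) = 0.1·0.8000 / (0.1·0.8000 + 0.5·0.2000) ≈ 0.4444
After 'fail': P(defective) = 0.9·0.4444 / (0.9·0.4444 + 0.5·0.5556) ≈ 0.5902
After 'fail': P(defective) = 0.9·0.5902 / (0.9·0.5902 + 0.5·0.4098) ≈ 0.7216
After 'fail': P(defective) = 0.9·0.7216 / (0.9·0.7216 + 0.5·0.2784) ≈ 0.8235
After 'pass': P(defective) = 0.1·0.8235 / (0.1·0.8235 + 0.5·0.1765) ≈ 0.4827
After 'fail': P(defective) = 0.9·0.4827 / (0.9·0.4827 + 0.5·0.5173) ≈ 0.6268

0.627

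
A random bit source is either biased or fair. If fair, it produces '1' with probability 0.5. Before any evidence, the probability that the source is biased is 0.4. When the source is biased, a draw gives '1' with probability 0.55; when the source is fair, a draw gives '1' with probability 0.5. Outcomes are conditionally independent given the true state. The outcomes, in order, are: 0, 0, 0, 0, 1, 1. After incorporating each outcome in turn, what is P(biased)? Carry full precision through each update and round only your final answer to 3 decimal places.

0.346

After '0': P(biased) = 0.45·0.4000 / (0.45·0.4000 + 0.5·0.6000) ≈ 0.3750
After '0': P(biased) = 0.45·0.3750 / (0.45·0.3750 + 0.5·0.6250) ≈ 0.3506
After '0': P(biased) = 0.45·0.3506 / (0.45·0.3506 + 0.5·0.6494) ≈ 0.3271
After '0': P(biased) = 0.45·0.3271 / (0.45·0.3271 + 0.5·0.6729) ≈ 0.3043
After '1': P(biased) = 0.55·0.3043 / (0.55·0.3043 + 0.5·0.6957) ≈ 0.3248
After '1': P(biased) = 0.55·0.3248 / (0.55·0.3248 + 0.5·0.6752) ≈ 0.3461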